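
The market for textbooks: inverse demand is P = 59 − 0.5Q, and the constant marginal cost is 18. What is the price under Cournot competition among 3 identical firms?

With 3 symmetric Cournot firms, each firm's FOC gives 59 − 2q = 18, so q = 20.5, Q = 3·20.5 = 61.5, and P = 28.25.

P = 28.25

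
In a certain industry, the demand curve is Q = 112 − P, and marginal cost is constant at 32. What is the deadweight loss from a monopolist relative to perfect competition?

Inverting demand: P = 112 − Q.
Competitive firms price at marginal cost: P = 32, giving Q = 80.
Monopoly sets MR = MC: 112 − 2Q = 32 ⇒ Q = 40, P = 112 − 40 = 72.
DWL is the triangle between Q = 40 and Q = 80: ½·(80 − 40)·(72 − 32) = 800.

DWL = 800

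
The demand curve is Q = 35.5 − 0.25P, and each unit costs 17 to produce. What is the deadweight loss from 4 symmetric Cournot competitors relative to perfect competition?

Inverting demand: P = 142 − 4Q.
Competitive firms price at marginal cost: P = 17, giving Q = 31.25.
Cournot with 4 identical firms: the symmetric best-response condition is 142 − 20q = 17. Each firm produces q = 6.25, total output Q = 25, price P = 42.
DWL is the triangle between Q = 25 and Q = 31.25: ½·(31.25 − 25)·(42 − 17) = 78.125.

DWL = 78.125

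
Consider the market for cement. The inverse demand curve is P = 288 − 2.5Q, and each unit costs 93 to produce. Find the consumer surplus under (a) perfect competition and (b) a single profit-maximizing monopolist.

Competitive firms price at marginal cost: P = 93, giving Q = 78.
CS = ½·(288 − 93)·78 = 7605.
The monopolist equates marginal revenue to marginal cost: 288 − 5Q = 93, so Q = 39. From demand, P = 190.5.
CS = ½·(288 − 190.5)·39 = 1901.25.

Competition: CS = 7605; Monopoly: CS = 1901.25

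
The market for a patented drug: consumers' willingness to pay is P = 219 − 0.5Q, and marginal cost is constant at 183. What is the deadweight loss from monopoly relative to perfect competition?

Under competition P = MC = 183, so Q = (219 − 183)/0.5 = 72.
A monopolist chooses Q where MR = MC. MR = 219 − Q; setting this equal to 183 gives Q = 36 and P = 201.
DWL is the triangle between Q = 36 and Q = 72: ½·(72 − 36)·(201 − 183) = 324.

DWL = 324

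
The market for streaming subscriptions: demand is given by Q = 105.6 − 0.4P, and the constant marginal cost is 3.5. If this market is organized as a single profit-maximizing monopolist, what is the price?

P = 133.75

Inverting demand: P = 264 − 2.5Q.
Monopoly sets MR = MC: 264 − 5Q = 3.5 ⇒ Q = 52.1, P = 264 − 2.5·52.1 = 133.75.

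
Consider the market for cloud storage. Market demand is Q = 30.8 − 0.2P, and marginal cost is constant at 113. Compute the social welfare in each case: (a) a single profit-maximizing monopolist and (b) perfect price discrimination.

Monopoly: TS = 126.075; Perfect PD: TS = 168.1

Inverting demand: P = 154 − 5Q.
The monopolist equates marginal revenue to marginal cost: 154 − 10Q = 113, so Q = 4.1. From demand, P = 133.5.
CS = ½·(154 − 133.5)·4.1 = 42.025; PS = (133.5 − 113)·4.1 = 84.05; TS = 126.075.
With perfect price discrimination, output is the efficient level Q = 8.2 (where demand meets MC), but every buyer pays their willingness to pay: CS = 0 and PS = total surplus.
TS = 168.1 (equal to competitive TS).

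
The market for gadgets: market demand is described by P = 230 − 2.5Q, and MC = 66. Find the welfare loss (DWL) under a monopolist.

DWL = 1344.8

Perfect competition: P = MC = 66, so 230 − 2.5Q = 66 and Q = 65.6.
The monopolist equates marginal revenue to marginal cost: 230 − 5Q = 66, so Q = 32.8. From demand, P = 148.
DWL is the triangle between Q = 32.8 and Q = 65.6: ½·(65.6 − 32.8)·(148 − 66) = 1344.8.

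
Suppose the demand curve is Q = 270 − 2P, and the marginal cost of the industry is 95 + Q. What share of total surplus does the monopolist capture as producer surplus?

Inverting demand: P = 135 − 0.5Q.
Monopoly sets MR = MC: 135 − Q = 95 + Q ⇒ Q = 20, P = 135 − 0.5·20 = 125.
CS = ½·(135 − 125)·20 = 100.
PS = P·Q − VC(Q) = 125·20 − (95·20 + ½·1·20²) = 400.
Share captured = PS/TS = 400/500 = 0.8.

PS/TS = 0.8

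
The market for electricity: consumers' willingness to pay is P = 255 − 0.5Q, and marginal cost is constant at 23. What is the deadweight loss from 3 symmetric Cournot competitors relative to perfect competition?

DWL = 3364

Perfect competition: P = MC = 23, so 255 − 0.5Q = 23 and Q = 464.
Cournot with 3 identical firms: the symmetric best-response condition is 255 − 2q = 23. Each firm produces q = 116, total output Q = 348, price P = 81.
DWL is the triangle between Q = 348 and Q = 464: ½·(464 − 348)·(81 − 23) = 3364.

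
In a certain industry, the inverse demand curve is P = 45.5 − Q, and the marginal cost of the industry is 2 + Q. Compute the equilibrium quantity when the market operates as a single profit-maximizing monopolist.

Q = 14.5

A monopolist chooses Q where MR = MC. MR = 45.5 − 2Q; setting this equal to 2 + Q gives Q = 14.5 and P = 31.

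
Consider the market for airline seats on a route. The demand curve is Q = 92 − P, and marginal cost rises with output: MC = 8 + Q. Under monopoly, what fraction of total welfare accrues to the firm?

PS/TS = 0.75

Inverting demand: P = 92 − Q.
A monopolist chooses Q where MR = MC. MR = 92 − 2Q; setting this equal to 8 + Q gives Q = 28 and P = 64.
CS = ½·(92 − 64)·28 = 392.
PS = P·Q − VC(Q) = 64·28 − (8·28 + ½·1·28²) = 1176.
Share captured = PS/TS = 1176/1568 = 0.75.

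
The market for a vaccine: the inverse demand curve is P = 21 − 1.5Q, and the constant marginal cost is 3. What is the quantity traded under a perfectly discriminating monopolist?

A perfectly discriminating monopolist sells every unit with P(Q) ≥ MC(Q), so output equals the competitive quantity Q = 12. Each buyer pays their reservation price, so CS = 0 and the firm captures all surplus.

Q = 12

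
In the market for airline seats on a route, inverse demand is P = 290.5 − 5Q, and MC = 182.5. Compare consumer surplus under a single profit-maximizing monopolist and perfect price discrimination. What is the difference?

Consumer surplus falls by 291.6

A monopolist chooses Q where MR = MC. MR = 290.5 − 10Q; setting this equal to 182.5 gives Q = 10.8 and P = 236.5.
CS = ½·(290.5 − 236.5)·10.8 = 291.6.
A perfectly discriminating monopolist sells every unit with P(Q) ≥ MC(Q), so output equals the competitive quantity Q = 21.6. Each buyer pays their reservation price, so CS = 0 and the firm captures all surplus.
CS = 0.
Change in consumer surplus: 0 − 291.6 = −291.6.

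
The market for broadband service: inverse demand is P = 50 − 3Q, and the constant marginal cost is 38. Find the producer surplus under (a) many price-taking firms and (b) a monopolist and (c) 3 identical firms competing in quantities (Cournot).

Competitive firms price at marginal cost: P = 38, giving Q = 4.
PS = (38 − 38)·4 = 0.
A monopolist chooses Q where MR = MC. MR = 50 − 6Q; setting this equal to 38 gives Q = 2 and P = 44.
PS = (44 − 38)·2 = 12.
With 3 symmetric Cournot firms, each firm's FOC gives 50 − 12q = 38, so q = 1, Q = 3·1 = 3, and P = 41.
PS = (41 − 38)·3 = 9.

Competition: PS = 0; Monopoly: PS = 12; Cournot: PS = 9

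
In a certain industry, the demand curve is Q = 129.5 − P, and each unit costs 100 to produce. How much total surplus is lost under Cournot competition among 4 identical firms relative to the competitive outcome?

DWL = 17.405

Inverting demand: P = 129.5 − Q.
Under competition P = MC = 100, so Q = (129.5 − 100)/1 = 29.5.
With 4 symmetric Cournot firms, each firm's FOC gives 129.5 − 5q = 100, so q = 5.9, Q = 4·5.9 = 23.6, and P = 105.9.
DWL is the triangle between Q = 23.6 and Q = 29.5: ½·(29.5 − 23.6)·(105.9 − 100) = 17.405.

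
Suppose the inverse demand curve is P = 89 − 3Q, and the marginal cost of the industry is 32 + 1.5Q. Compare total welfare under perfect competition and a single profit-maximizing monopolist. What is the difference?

Under competition P = MC: 89 − 3Q = 32 + 1.5Q ⇒ Q = 38/3, P = 51.
CS = ½·(89 − 51)·38/3 = 722/3; PS = (51·38/3 − 32·38/3 − ½·1.5·(38/3)²) = 361/3; TS = 361.
A monopolist chooses Q where MR = MC. MR = 89 − 6Q; setting this equal to 32 + 1.5Q gives Q = 7.6 and P = 66.2.
CS = ½·(89 − 66.2)·7.6 = 86.64; PS = (66.2·7.6 − 32·7.6 − ½·1.5·7.6²) = 216.6; TS = 303.24.
Change in total welfare: 303.24 − 361 = −57.76.

TS falls by 57.76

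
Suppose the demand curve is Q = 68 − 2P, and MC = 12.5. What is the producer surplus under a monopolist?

Inverting demand: P = 34 − 0.5Q.
The monopolist equates marginal revenue to marginal cost: 34 − Q = 12.5, so Q = 21.5. From demand, P = 23.25.
PS = (23.25 − 12.5)·21.5 = 231.125.

PS = 231.125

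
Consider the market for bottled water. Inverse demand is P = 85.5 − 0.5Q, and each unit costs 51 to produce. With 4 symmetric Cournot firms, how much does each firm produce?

q_i = 13.8

Cournot with 4 identical firms: the symmetric best-response condition is 85.5 − 2.5q = 51. Each firm produces q = 13.8, total output Q = 55.2, price P = 57.9.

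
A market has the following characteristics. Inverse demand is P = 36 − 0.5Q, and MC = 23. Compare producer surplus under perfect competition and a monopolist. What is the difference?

Producer surplus rises by 84.5

Under competition P = MC = 23, so Q = (36 − 23)/0.5 = 26.
PS = (23 − 23)·26 = 0.
The monopolist equates marginal revenue to marginal cost: 36 − Q = 23, so Q = 13. From demand, P = 29.5.
PS = (29.5 − 23)·13 = 84.5.
Change in producer surplus: 84.5 − 0 = 84.5.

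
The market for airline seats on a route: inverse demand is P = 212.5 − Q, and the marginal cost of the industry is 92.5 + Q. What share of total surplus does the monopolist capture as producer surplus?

PS/TS = 0.75

A monopolist chooses Q where MR = MC. MR = 212.5 − 2Q; setting this equal to 92.5 + Q gives Q = 40 and P = 172.5.
CS = ½·(212.5 − 172.5)·40 = 800.
PS = P·Q − VC(Q) = 172.5·40 − (92.5·40 + ½·1·40²) = 2400.
Share captured = PS/TS = 2400/3200 = 0.75.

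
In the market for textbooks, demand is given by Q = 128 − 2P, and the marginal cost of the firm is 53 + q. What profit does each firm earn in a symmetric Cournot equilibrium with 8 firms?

π_i = 4

Inverting demand: P = 64 − 0.5Q.
With 8 symmetric Cournot firms, each firm's FOC gives 64 − 4.5q = 53 + q, so q = 2, Q = 8·2 = 16, and P = 56.
Each firm's profit = 56·2 − (53·2 + ½·1·2²) = 4.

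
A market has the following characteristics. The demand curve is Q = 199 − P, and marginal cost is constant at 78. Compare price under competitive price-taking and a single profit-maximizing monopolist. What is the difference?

Inverting demand: P = 199 − Q.
Under competition P = MC = 78, so Q = (199 − 78)/1 = 121.
Monopoly sets MR = MC: 199 − 2Q = 78 ⇒ Q = 60.5, P = 199 − 60.5 = 138.5.
Change in price: 138.5 − 78 = 60.5.

P rises by 60.5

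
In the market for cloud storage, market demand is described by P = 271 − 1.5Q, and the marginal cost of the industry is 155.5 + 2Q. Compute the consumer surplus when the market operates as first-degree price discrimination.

CS = 0

A perfectly discriminating monopolist sells every unit with P(Q) ≥ MC(Q), so output equals the competitive quantity Q = 33. Each buyer pays their reservation price, so CS = 0 and the firm captures all surplus.
CS = 0.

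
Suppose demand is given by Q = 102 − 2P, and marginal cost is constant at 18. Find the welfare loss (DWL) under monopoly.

Inverting demand: P = 51 − 0.5Q.
Competitive firms price at marginal cost: P = 18, giving Q = 66.
The monopolist equates marginal revenue to marginal cost: 51 − Q = 18, so Q = 33. From demand, P = 34.5.
DWL is the triangle between Q = 33 and Q = 66: ½·(66 − 33)·(34.5 − 18) = 272.25.

DWL = 272.25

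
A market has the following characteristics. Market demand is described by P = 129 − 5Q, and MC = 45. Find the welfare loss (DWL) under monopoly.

Under competition P = MC = 45, so Q = (129 − 45)/5 = 16.8.
The monopolist equates marginal revenue to marginal cost: 129 − 10Q = 45, so Q = 8.4. From demand, P = 87.
DWL is the triangle between Q = 8.4 and Q = 16.8: ½·(16.8 − 8.4)·(87 − 45) = 176.4.

DWL = 176.4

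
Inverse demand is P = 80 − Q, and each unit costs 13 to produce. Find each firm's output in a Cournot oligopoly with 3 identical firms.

In a 3-firm Cournot equilibrium, symmetry and the first-order condition give q = (80 − 13)/(4) = 16.75. So Q = 50.25 and P = 29.75.

q_i = 16.75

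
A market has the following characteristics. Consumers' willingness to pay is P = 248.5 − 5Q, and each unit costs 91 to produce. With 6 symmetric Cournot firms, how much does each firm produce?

q_i = 4.5

Cournot with 6 identical firms: the symmetric best-response condition is 248.5 − 35q = 91. Each firm produces q = 4.5, total output Q = 27, price P = 113.5.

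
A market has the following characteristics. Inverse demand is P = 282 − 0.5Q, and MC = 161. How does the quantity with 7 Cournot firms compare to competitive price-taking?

Cournot with 7 identical firms: the symmetric best-response condition is 282 − 4q = 161. Each firm produces q = 30.25, total output Q = 211.75, price P = 176.125.
Perfect competition: P = MC = 161, so 282 − 0.5Q = 161 and Q = 242.

Cournot: Q = 211.75; Competition: Q = 242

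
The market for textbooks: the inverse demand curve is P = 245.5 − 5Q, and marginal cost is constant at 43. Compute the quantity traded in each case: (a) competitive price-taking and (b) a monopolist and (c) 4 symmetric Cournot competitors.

Perfect competition: P = MC = 43, so 245.5 − 5Q = 43 and Q = 40.5.
Monopoly sets MR = MC: 245.5 − 10Q = 43 ⇒ Q = 20.25, P = 245.5 − 5·20.25 = 144.25.
Cournot with 4 identical firms: the symmetric best-response condition is 245.5 − 25q = 43. Each firm produces q = 8.1, total output Q = 32.4, price P = 83.5.

Competition: Q = 40.5; Monopoly: Q = 20.25; Cournot: Q = 32.4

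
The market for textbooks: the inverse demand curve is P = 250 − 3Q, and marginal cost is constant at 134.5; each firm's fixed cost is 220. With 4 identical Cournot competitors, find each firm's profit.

π_i = −42.13

In a 4-firm Cournot equilibrium, symmetry and the first-order condition give q = (250 − 134.5)/(15) = 7.7. So Q = 30.8 and P = 157.6.
Each firm's profit = (157.6 − 134.5)·7.7 − 220 = −42.13.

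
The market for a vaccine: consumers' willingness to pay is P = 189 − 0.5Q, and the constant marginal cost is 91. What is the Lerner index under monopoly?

Lerner index = 0.35

The monopolist equates marginal revenue to marginal cost: 189 − Q = 91, so Q = 98. From demand, P = 140.
Lerner index = (P − MC)/P = (140 − 91)/140 = 0.35.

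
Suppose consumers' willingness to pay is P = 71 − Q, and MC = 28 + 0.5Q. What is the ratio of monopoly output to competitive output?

Monopoly sets MR = MC: 71 − 2Q = 28 + 0.5Q ⇒ Q = 17.2, P = 71 − 17.2 = 53.8.
Under competition P = MC: 71 − Q = 28 + 0.5Q ⇒ Q = 86/3, P = 127/3.
Ratio Q_m/Q_c = 17.2/(86/3) = 0.6.

Q_m/Q_c = 0.6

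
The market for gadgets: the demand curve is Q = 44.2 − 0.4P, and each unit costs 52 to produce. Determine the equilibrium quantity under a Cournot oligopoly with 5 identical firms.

Q = 19.5

Inverting demand: P = 110.5 − 2.5Q.
With 5 symmetric Cournot firms, each firm's FOC gives 110.5 − 15q = 52, so q = 3.9, Q = 5·3.9 = 19.5, and P = 61.75.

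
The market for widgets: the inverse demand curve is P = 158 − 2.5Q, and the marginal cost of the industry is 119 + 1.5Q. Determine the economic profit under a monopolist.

Profit = 117

Monopoly sets MR = MC: 158 − 5Q = 119 + 1.5Q ⇒ Q = 6, P = 158 − 2.5·6 = 143.
Profit = 143·6 − (119·6 + ½·1.5·6²) = 117.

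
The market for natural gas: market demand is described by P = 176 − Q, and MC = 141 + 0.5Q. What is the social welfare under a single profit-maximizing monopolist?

The monopolist equates marginal revenue to marginal cost: 176 − 2Q = 141 + 0.5Q, so Q = 14. From demand, P = 162.
CS = ½·(176 − 162)·14 = 98; PS = (162·14 − 141·14 − ½·0.5·14²) = 245; TS = 343.

TS = 343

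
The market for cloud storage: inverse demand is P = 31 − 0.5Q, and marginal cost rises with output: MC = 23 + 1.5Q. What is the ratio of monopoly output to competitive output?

Q_m/Q_c = 0.8

A monopolist chooses Q where MR = MC. MR = 31 − Q; setting this equal to 23 + 1.5Q gives Q = 3.2 and P = 29.4.
Under competition P = MC: 31 − 0.5Q = 23 + 1.5Q ⇒ Q = 4, P = 29.
Ratio Q_m/Q_c = 3.2/4 = 0.8.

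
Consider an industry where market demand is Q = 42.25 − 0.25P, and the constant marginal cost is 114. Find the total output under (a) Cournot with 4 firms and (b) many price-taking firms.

Cournot: Q = 11; Competition: Q = 13.75

Inverting demand: P = 169 − 4Q.
Cournot with 4 identical firms: the symmetric best-response condition is 169 − 20q = 114. Each firm produces q = 2.75, total output Q = 11, price P = 125.
Under competition P = MC = 114, so Q = (169 − 114)/4 = 13.75.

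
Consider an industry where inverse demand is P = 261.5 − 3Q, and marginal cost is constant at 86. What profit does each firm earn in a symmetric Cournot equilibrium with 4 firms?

π_i = 410.67

With 4 symmetric Cournot firms, each firm's FOC gives 261.5 − 15q = 86, so q = 11.7, Q = 4·11.7 = 46.8, and P = 121.1.
Each firm's profit = (121.1 − 86)·11.7 = 410.67.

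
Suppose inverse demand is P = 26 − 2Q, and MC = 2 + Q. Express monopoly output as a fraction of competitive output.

Q_m/Q_c = 0.6

Monopoly sets MR = MC: 26 − 4Q = 2 + Q ⇒ Q = 4.8, P = 26 − 2·4.8 = 16.4.
Competitive equilibrium sets price equal to marginal cost: 26 − 2Q = 2 + Q, so Q = 8 and P = 10.
Ratio Q_m/Q_c = 4.8/8 = 0.6.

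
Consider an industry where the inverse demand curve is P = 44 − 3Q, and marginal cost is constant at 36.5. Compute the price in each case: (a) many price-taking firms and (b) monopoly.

Competition: P = 36.5; Monopoly: P = 40.25

Under competition P = MC = 36.5, so Q = (44 − 36.5)/3 = 2.5.
A monopolist chooses Q where MR = MC. MR = 44 − 6Q; setting this equal to 36.5 gives Q = 1.25 and P = 40.25.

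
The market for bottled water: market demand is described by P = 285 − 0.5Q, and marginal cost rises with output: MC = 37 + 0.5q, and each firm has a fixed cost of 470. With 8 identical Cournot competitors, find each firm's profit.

With 8 symmetric Cournot firms, each firm's FOC gives 285 − 4.5q = 37 + 0.5q, so q = 49.6, Q = 8·49.6 = 396.8, and P = 86.6.
Each firm's profit = 86.6·49.6 − (37·49.6 + ½·0.5·49.6²) − 470 = 1375.12.

π_i = 1375.12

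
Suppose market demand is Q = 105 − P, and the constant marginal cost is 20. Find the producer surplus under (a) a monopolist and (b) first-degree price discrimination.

Inverting demand: P = 105 − Q.
Monopoly sets MR = MC: 105 − 2Q = 20 ⇒ Q = 42.5, P = 105 − 42.5 = 62.5.
PS = (62.5 − 20)·42.5 = 1806.25.
With perfect price discrimination, output is the efficient level Q = 85 (where demand meets MC), but every buyer pays their willingness to pay: CS = 0 and PS = total surplus.
PS = ½·(105 − 20)·85 = 3612.5.

Monopoly: PS = 1806.25; Perfect PD: PS = 3612.5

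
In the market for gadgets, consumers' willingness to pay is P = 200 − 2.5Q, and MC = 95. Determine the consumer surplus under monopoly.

CS = 551.25

The monopolist equates marginal revenue to marginal cost: 200 − 5Q = 95, so Q = 21. From demand, P = 147.5.
CS = ½·(200 − 147.5)·21 = 551.25.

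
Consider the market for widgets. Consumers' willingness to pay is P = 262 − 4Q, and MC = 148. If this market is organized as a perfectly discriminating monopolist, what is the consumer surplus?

CS = 0

Under first-degree price discrimination the firm charges each unit its demand price and produces up to where P = MC, i.e. Q = 28.5. Consumer surplus is zero; producer surplus equals total surplus.
CS = 0.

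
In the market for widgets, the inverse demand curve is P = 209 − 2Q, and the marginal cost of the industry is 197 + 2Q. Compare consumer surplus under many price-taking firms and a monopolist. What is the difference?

CS falls by 5

Competitive equilibrium sets price equal to marginal cost: 209 − 2Q = 197 + 2Q, so Q = 3 and P = 203.
CS = ½·(209 − 203)·3 = 9.
Monopoly sets MR = MC: 209 − 4Q = 197 + 2Q ⇒ Q = 2, P = 209 − 2·2 = 205.
CS = ½·(209 − 205)·2 = 4.
Change in consumer surplus: 4 − 9 = −5.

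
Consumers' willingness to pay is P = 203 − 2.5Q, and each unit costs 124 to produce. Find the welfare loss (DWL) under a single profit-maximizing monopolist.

Under competition P = MC = 124, so Q = (203 − 124)/2.5 = 31.6.
A monopolist chooses Q where MR = MC. MR = 203 − 5Q; setting this equal to 124 gives Q = 15.8 and P = 163.5.
DWL is the triangle between Q = 15.8 and Q = 31.6: ½·(31.6 − 15.8)·(163.5 − 124) = 312.05.

DWL = 312.05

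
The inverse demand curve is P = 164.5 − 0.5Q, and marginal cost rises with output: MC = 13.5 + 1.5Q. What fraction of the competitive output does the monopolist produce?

A monopolist chooses Q where MR = MC. MR = 164.5 − Q; setting this equal to 13.5 + 1.5Q gives Q = 60.4 and P = 134.3.
Under competition P = MC: 164.5 − 0.5Q = 13.5 + 1.5Q ⇒ Q = 75.5, P = 126.75.
Ratio Q_m/Q_c = 60.4/75.5 = 0.8.

Q_m/Q_c = 0.8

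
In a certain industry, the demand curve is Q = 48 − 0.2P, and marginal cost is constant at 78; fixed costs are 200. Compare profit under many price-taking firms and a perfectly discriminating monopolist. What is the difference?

π rises by 2624.4

Inverting demand: P = 240 − 5Q.
Perfect competition: P = MC = 78, so 240 − 5Q = 78 and Q = 32.4.
Profit = (78 − 78)·32.4 − 200 = −200.
Under first-degree price discrimination the firm charges each unit its demand price and produces up to where P = MC, i.e. Q = 32.4. Consumer surplus is zero; producer surplus equals total surplus.
PS equals the full surplus area, 2624.4. Profit = 2624.4 − 200 = 2424.4.
Change in profit: 2424.4 − −200 = 2624.4.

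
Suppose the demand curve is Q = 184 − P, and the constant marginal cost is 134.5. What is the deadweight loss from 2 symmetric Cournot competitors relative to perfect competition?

Inverting demand: P = 184 − Q.
Perfect competition: P = MC = 134.5, so 184 − Q = 134.5 and Q = 49.5.
In a 2-firm Cournot equilibrium, symmetry and the first-order condition give q = (184 − 134.5)/(3) = 16.5. So Q = 33 and P = 151.
DWL is the triangle between Q = 33 and Q = 49.5: ½·(49.5 − 33)·(151 − 134.5) = 136.125.

DWL = 136.125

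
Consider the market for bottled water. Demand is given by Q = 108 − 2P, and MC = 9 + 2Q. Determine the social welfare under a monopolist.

TS = 393.75

Inverting demand: P = 54 − 0.5Q.
The monopolist equates marginal revenue to marginal cost: 54 − Q = 9 + 2Q, so Q = 15. From demand, P = 46.5.
CS = ½·(54 − 46.5)·15 = 56.25; PS = (46.5·15 − 9·15 − ½·2·15²) = 337.5; TS = 393.75.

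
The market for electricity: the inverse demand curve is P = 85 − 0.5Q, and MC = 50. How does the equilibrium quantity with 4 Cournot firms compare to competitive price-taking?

With 4 symmetric Cournot firms, each firm's FOC gives 85 − 2.5q = 50, so q = 14, Q = 4·14 = 56, and P = 57.
Perfect competition: P = MC = 50, so 85 − 0.5Q = 50 and Q = 70.

Cournot: Q = 56; Competition: Q = 70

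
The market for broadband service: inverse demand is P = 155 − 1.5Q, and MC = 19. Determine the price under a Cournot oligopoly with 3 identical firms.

P = 53

In a 3-firm Cournot equilibrium, symmetry and the first-order condition give q = (155 − 19)/(6) = 68/3. So Q = 68 and P = 53.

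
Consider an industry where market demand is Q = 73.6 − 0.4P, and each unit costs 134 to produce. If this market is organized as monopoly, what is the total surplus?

Inverting demand: P = 184 − 2.5Q.
A monopolist chooses Q where MR = MC. MR = 184 − 5Q; setting this equal to 134 gives Q = 10 and P = 159.
CS = ½·(184 − 159)·10 = 125; PS = (159 − 134)·10 = 250; TS = 375.

TS = 375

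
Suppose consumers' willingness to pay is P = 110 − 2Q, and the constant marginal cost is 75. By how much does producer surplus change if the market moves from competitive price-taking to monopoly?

Perfect competition: P = MC = 75, so 110 − 2Q = 75 and Q = 17.5.
PS = (75 − 75)·17.5 = 0.
The monopolist equates marginal revenue to marginal cost: 110 − 4Q = 75, so Q = 8.75. From demand, P = 92.5.
PS = (92.5 − 75)·8.75 = 153.125.
Change in producer surplus: 153.125 − 0 = 153.125.

PS rises by 153.125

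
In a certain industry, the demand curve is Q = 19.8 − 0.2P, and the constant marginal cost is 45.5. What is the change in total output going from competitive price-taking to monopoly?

Total output falls by 5.35

Inverting demand: P = 99 − 5Q.
Perfect competition: P = MC = 45.5, so 99 − 5Q = 45.5 and Q = 10.7.
A monopolist chooses Q where MR = MC. MR = 99 − 10Q; setting this equal to 45.5 gives Q = 5.35 and P = 72.25.
Change in total output: 5.35 − 10.7 = −5.35.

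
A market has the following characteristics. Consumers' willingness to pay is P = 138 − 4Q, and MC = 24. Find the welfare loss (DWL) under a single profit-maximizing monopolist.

Under competition P = MC = 24, so Q = (138 − 24)/4 = 28.5.
A monopolist chooses Q where MR = MC. MR = 138 − 8Q; setting this equal to 24 gives Q = 14.25 and P = 81.
DWL is the triangle between Q = 14.25 and Q = 28.5: ½·(28.5 − 14.25)·(81 − 24) = 406.125.

DWL = 406.125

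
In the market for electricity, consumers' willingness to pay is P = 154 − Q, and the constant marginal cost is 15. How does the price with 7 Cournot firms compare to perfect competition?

Cournot: P = 32.375; Competition: P = 15

With 7 symmetric Cournot firms, each firm's FOC gives 154 − 8q = 15, so q = 17.375, Q = 7·17.375 = 121.625, and P = 32.375.
Under competition P = MC = 15, so Q = (154 − 15)/1 = 139.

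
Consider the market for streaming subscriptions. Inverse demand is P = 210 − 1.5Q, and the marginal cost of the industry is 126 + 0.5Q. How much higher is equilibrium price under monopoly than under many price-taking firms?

Under competition P = MC: 210 − 1.5Q = 126 + 0.5Q ⇒ Q = 42, P = 147.
The monopolist equates marginal revenue to marginal cost: 210 − 3Q = 126 + 0.5Q, so Q = 24. From demand, P = 174.
Change in equilibrium price: 174 − 147 = 27.

P rises by 27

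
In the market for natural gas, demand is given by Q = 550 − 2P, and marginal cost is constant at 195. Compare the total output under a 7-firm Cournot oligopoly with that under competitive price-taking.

Cournot: Q = 140; Competition: Q = 160

Inverting demand: P = 275 − 0.5Q.
With 7 symmetric Cournot firms, each firm's FOC gives 275 − 4q = 195, so q = 20, Q = 7·20 = 140, and P = 205.
Under competition P = MC = 195, so Q = (275 − 195)/0.5 = 160.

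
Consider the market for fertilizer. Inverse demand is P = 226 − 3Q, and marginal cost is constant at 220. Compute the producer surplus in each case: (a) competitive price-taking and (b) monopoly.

Under competition P = MC = 220, so Q = (226 − 220)/3 = 2.
PS = (220 − 220)·2 = 0.
The monopolist equates marginal revenue to marginal cost: 226 − 6Q = 220, so Q = 1. From demand, P = 223.
PS = (223 − 220)·1 = 3.

Competition: PS = 0; Monopoly: PS = 3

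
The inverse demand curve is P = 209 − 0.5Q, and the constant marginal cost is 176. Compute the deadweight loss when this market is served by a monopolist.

Competitive firms price at marginal cost: P = 176, giving Q = 66.
A monopolist chooses Q where MR = MC. MR = 209 − Q; setting this equal to 176 gives Q = 33 and P = 192.5.
DWL is the triangle between Q = 33 and Q = 66: ½·(66 − 33)·(192.5 − 176) = 272.25.

DWL = 272.25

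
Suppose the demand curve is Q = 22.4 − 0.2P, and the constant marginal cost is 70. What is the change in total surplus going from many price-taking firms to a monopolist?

TS falls by 44.1

Inverting demand: P = 112 − 5Q.
Competitive firms price at marginal cost: P = 70, giving Q = 8.4.
CS = ½·(112 − 70)·8.4 = 176.4; PS = (70 − 70)·8.4 = 0; TS = 176.4.
Monopoly sets MR = MC: 112 − 10Q = 70 ⇒ Q = 4.2, P = 112 − 5·4.2 = 91.
CS = ½·(112 − 91)·4.2 = 44.1; PS = (91 − 70)·4.2 = 88.2; TS = 132.3.
Change in total surplus: 132.3 − 176.4 = −44.1.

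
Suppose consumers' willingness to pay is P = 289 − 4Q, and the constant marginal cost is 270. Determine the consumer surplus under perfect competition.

Perfect competition: P = MC = 270, so 289 − 4Q = 270 and Q = 4.75.
CS = ½·(289 − 270)·4.75 = 45.125.

CS = 45.125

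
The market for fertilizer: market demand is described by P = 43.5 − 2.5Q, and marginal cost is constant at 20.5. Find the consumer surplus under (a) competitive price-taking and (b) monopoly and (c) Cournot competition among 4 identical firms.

Competition: CS = 105.8; Monopoly: CS = 26.45; Cournot: CS = 67.712

Under competition P = MC = 20.5, so Q = (43.5 − 20.5)/2.5 = 9.2.
CS = ½·(43.5 − 20.5)·9.2 = 105.8.
Monopoly sets MR = MC: 43.5 − 5Q = 20.5 ⇒ Q = 4.6, P = 43.5 − 2.5·4.6 = 32.
CS = ½·(43.5 − 32)·4.6 = 26.45.
With 4 symmetric Cournot firms, each firm's FOC gives 43.5 − 12.5q = 20.5, so q = 1.84, Q = 4·1.84 = 7.36, and P = 25.1.
CS = ½·(43.5 − 25.1)·7.36 = 67.712.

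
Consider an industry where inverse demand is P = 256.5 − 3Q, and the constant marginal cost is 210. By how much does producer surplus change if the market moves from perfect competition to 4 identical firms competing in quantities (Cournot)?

Producer surplus rises by 115.32

Under competition P = MC = 210, so Q = (256.5 − 210)/3 = 15.5.
PS = (210 − 210)·15.5 = 0.
Cournot with 4 identical firms: the symmetric best-response condition is 256.5 − 15q = 210. Each firm produces q = 3.1, total output Q = 12.4, price P = 219.3.
PS = (219.3 − 210)·12.4 = 115.32.
Change in producer surplus: 115.32 − 0 = 115.32.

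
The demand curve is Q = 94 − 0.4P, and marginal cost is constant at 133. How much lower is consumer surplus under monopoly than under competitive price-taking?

Inverting demand: P = 235 − 2.5Q.
Perfect competition: P = MC = 133, so 235 − 2.5Q = 133 and Q = 40.8.
CS = ½·(235 − 133)·40.8 = 2080.8.
The monopolist equates marginal revenue to marginal cost: 235 − 5Q = 133, so Q = 20.4. From demand, P = 184.
CS = ½·(235 − 184)·20.4 = 520.2.
Change in consumer surplus: 520.2 − 2080.8 = −1560.6.

CS falls by 1560.6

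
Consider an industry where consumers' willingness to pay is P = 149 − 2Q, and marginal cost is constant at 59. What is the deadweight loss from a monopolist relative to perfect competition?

Under competition P = MC = 59, so Q = (149 − 59)/2 = 45.
The monopolist equates marginal revenue to marginal cost: 149 − 4Q = 59, so Q = 22.5. From demand, P = 104.
DWL is the triangle between Q = 22.5 and Q = 45: ½·(45 − 22.5)·(104 − 59) = 506.25.

DWL = 506.25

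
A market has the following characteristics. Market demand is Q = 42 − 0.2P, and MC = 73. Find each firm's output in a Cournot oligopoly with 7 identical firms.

Inverting demand: P = 210 − 5Q.
Cournot with 7 identical firms: the symmetric best-response condition is 210 − 40q = 73. Each firm produces q = 3.425, total output Q = 23.975, price P = 90.125.

q_i = 3.425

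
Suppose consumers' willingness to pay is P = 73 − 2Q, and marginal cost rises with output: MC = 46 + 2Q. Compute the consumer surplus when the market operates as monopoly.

CS = 20.25

The monopolist equates marginal revenue to marginal cost: 73 − 4Q = 46 + 2Q, so Q = 4.5. From demand, P = 64.
CS = ½·(73 − 64)·4.5 = 20.25.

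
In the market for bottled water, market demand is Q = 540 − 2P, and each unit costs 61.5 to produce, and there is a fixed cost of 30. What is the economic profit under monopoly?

Profit = 21706.125

Inverting demand: P = 270 − 0.5Q.
A monopolist chooses Q where MR = MC. MR = 270 − Q; setting this equal to 61.5 gives Q = 208.5 and P = 165.75.
Profit = (165.75 − 61.5)·208.5 − 30 = 21706.125.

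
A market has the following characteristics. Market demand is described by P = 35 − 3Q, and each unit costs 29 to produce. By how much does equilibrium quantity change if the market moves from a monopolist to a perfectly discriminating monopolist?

The monopolist equates marginal revenue to marginal cost: 35 − 6Q = 29, so Q = 1. From demand, P = 32.
With perfect price discrimination, output is the efficient level Q = 2 (where demand meets MC), but every buyer pays their willingness to pay: CS = 0 and PS = total surplus.
Change in equilibrium quantity: 2 − 1 = 1.

Q rises by 1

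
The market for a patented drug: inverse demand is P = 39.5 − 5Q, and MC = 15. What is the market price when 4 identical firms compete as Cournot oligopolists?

In a 4-firm Cournot equilibrium, symmetry and the first-order condition give q = (39.5 − 15)/(25) = 0.98. So Q = 3.92 and P = 19.9.

P = 19.9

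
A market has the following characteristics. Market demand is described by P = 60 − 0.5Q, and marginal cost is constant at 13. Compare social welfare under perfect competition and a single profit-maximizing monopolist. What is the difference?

Social welfare falls by 552.25

Under competition P = MC = 13, so Q = (60 − 13)/0.5 = 94.
CS = ½·(60 − 13)·94 = 2209; PS = (13 − 13)·94 = 0; TS = 2209.
The monopolist equates marginal revenue to marginal cost: 60 − Q = 13, so Q = 47. From demand, P = 36.5.
CS = ½·(60 − 36.5)·47 = 552.25; PS = (36.5 − 13)·47 = 1104.5; TS = 1656.75.
Change in social welfare: 1656.75 − 2209 = −552.25.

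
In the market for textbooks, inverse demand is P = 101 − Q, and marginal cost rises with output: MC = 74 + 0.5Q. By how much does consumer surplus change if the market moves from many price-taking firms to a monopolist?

Competitive equilibrium sets price equal to marginal cost: 101 − Q = 74 + 0.5Q, so Q = 18 and P = 83.
CS = ½·(101 − 83)·18 = 162.
The monopolist equates marginal revenue to marginal cost: 101 − 2Q = 74 + 0.5Q, so Q = 10.8. From demand, P = 90.2.
CS = ½·(101 − 90.2)·10.8 = 58.32.
Change in consumer surplus: 58.32 − 162 = −103.68.

Consumer surplus falls by 103.68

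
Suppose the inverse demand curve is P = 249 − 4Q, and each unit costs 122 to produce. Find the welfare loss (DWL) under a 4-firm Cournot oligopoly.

Under competition P = MC = 122, so Q = (249 − 122)/4 = 31.75.
With 4 symmetric Cournot firms, each firm's FOC gives 249 − 20q = 122, so q = 6.35, Q = 4·6.35 = 25.4, and P = 147.4.
DWL is the triangle between Q = 25.4 and Q = 31.75: ½·(31.75 − 25.4)·(147.4 − 122) = 80.645.

DWL = 80.645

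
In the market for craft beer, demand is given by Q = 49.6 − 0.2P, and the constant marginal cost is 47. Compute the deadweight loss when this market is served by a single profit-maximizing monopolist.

DWL = 1010.025

Inverting demand: P = 248 − 5Q.
Competitive firms price at marginal cost: P = 47, giving Q = 40.2.
Monopoly sets MR = MC: 248 − 10Q = 47 ⇒ Q = 20.1, P = 248 − 5·20.1 = 147.5.
DWL is the triangle between Q = 20.1 and Q = 40.2: ½·(40.2 − 20.1)·(147.5 − 47) = 1010.025.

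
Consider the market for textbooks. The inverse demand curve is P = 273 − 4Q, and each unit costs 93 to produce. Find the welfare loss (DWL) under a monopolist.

Perfect competition: P = MC = 93, so 273 − 4Q = 93 and Q = 45.
Monopoly sets MR = MC: 273 − 8Q = 93 ⇒ Q = 22.5, P = 273 − 4·22.5 = 183.
DWL is the triangle between Q = 22.5 and Q = 45: ½·(45 − 22.5)·(183 − 93) = 1012.5.

DWL = 1012.5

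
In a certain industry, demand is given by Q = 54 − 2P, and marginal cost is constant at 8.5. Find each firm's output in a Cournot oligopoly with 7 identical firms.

Inverting demand: P = 27 − 0.5Q.
In a 7-firm Cournot equilibrium, symmetry and the first-order condition give q = (27 − 8.5)/(4) = 4.625. So Q = 32.375 and P = 173/16.

q_i = 4.625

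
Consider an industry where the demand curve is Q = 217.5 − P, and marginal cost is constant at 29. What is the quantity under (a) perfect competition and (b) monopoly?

Competition: Q = 188.5; Monopoly: Q = 94.25

Inverting demand: P = 217.5 − Q.
Perfect competition: P = MC = 29, so 217.5 − Q = 29 and Q = 188.5.
The monopolist equates marginal revenue to marginal cost: 217.5 − 2Q = 29, so Q = 94.25. From demand, P = 123.25.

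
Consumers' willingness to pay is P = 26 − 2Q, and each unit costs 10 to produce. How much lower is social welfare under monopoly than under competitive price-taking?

Social welfare falls by 16

Perfect competition: P = MC = 10, so 26 − 2Q = 10 and Q = 8.
CS = ½·(26 − 10)·8 = 64; PS = (10 − 10)·8 = 0; TS = 64.
A monopolist chooses Q where MR = MC. MR = 26 − 4Q; setting this equal to 10 gives Q = 4 and P = 18.
CS = ½·(26 − 18)·4 = 16; PS = (18 − 10)·4 = 32; TS = 48.
Change in social welfare: 48 − 64 = −16.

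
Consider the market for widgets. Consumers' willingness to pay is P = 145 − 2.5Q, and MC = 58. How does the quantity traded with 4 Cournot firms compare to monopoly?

Cournot: Q = 27.84; Monopoly: Q = 17.4

In a 4-firm Cournot equilibrium, symmetry and the first-order condition give q = (145 − 58)/(12.5) = 6.96. So Q = 27.84 and P = 75.4.
A monopolist chooses Q where MR = MC. MR = 145 − 5Q; setting this equal to 58 gives Q = 17.4 and P = 101.5.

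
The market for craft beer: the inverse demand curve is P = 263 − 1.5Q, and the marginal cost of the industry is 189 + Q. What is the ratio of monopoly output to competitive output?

Q_m/Q_c = 0.625

Monopoly sets MR = MC: 263 − 3Q = 189 + Q ⇒ Q = 18.5, P = 263 − 1.5·18.5 = 235.25.
Under competition P = MC: 263 − 1.5Q = 189 + Q ⇒ Q = 29.6, P = 218.6.
Ratio Q_m/Q_c = 18.5/29.6 = 0.625.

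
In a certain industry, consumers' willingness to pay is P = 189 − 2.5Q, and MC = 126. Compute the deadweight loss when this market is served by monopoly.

Competitive firms price at marginal cost: P = 126, giving Q = 25.2.
Monopoly sets MR = MC: 189 − 5Q = 126 ⇒ Q = 12.6, P = 189 − 2.5·12.6 = 157.5.
DWL is the triangle between Q = 12.6 and Q = 25.2: ½·(25.2 − 12.6)·(157.5 − 126) = 198.45.

DWL = 198.45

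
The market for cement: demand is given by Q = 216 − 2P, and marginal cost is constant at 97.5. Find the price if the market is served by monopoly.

Inverting demand: P = 108 − 0.5Q.
A monopolist chooses Q where MR = MC. MR = 108 − Q; setting this equal to 97.5 gives Q = 10.5 and P = 102.75.

P = 102.75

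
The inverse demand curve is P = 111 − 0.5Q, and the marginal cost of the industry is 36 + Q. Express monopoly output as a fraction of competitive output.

Q_m/Q_c = 0.75

The monopolist equates marginal revenue to marginal cost: 111 − Q = 36 + Q, so Q = 37.5. From demand, P = 92.25.
Competitive equilibrium sets price equal to marginal cost: 111 − 0.5Q = 36 + Q, so Q = 50 and P = 86.
Ratio Q_m/Q_c = 37.5/50 = 0.75.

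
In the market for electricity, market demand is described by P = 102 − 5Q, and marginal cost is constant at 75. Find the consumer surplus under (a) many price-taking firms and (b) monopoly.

Perfect competition: P = MC = 75, so 102 − 5Q = 75 and Q = 5.4.
CS = ½·(102 − 75)·5.4 = 72.9.
Monopoly sets MR = MC: 102 − 10Q = 75 ⇒ Q = 2.7, P = 102 − 5·2.7 = 88.5.
CS = ½·(102 − 88.5)·2.7 = 18.225.

Competition: CS = 72.9; Monopoly: CS = 18.225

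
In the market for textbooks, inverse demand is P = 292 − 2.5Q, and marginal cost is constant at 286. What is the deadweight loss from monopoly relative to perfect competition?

Competitive firms price at marginal cost: P = 286, giving Q = 2.4.
The monopolist equates marginal revenue to marginal cost: 292 − 5Q = 286, so Q = 1.2. From demand, P = 289.
DWL is the triangle between Q = 1.2 and Q = 2.4: ½·(2.4 − 1.2)·(289 − 286) = 1.8.

DWL = 1.8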